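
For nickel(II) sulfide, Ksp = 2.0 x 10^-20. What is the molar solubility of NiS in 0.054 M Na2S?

3.7 × 10^-19 M

NiS(s) ⇌ Ni^2+ + S^2-
Ksp = [Ni^2+][S^2-]
Let s be the molar solubility in this solution. [Ni^2+] = s, [S^2-] = 0.054 + s ≈ 0.054 (Ksp is small, so little additional dissolves).
Ksp ≈ s × 0.054
s = 3.7 × 10^-19 M
Check: s = 3.7 × 10^-19 ≪ 0.054, so the approximation is valid.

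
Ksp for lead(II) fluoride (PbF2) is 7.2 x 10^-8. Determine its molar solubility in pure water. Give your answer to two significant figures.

s ≈ 2.6e-3 M

PbF2(s) ⇌ Pb^2+(aq) + 2 F^-(aq)
Ksp = [Pb^2+][F^-]^2
If s mol/L of PbF2 dissolves, [Pb^2+] = s and [F^-] = 2s.
Substituting: Ksp = s(2s)^2 = 4s^3
s = (7.2 x 10^-8 / 4)^(1/3) = 2.6 × 10^-3 M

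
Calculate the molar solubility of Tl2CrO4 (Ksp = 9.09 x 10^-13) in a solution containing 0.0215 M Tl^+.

1.97 × 10^-9 M

Tl2CrO4(s) ⇌ 2 Tl^+(aq) + CrO4^2-(aq)
Ksp = [Tl^+]^2[CrO4^2-]
Let s be the molar solubility in this solution. [Tl^+] = 0.0215 + 2s ≈ 0.0215, [CrO4^2-] = s (Ksp is small, so little additional dissolves).
Ksp ≈ (0.0215)^2 × s
s = 1.97 x 10^-9 M
Check: 2s = 3.9 × 10^-9 ≪ 0.0215, so the approximation is valid.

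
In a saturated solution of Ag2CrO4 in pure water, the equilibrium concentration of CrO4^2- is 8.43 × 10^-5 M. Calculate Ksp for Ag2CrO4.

Ag2CrO4(s) ⇌ 2 Ag^+ + CrO4^2-
Stoichiometry gives [Ag^+] = (2/1)[CrO4^2-] = 1.686 × 10^-4 M.
Ksp = [Ag^+]^2[CrO4^2-]
Ksp = (1.686 × 10^-4)^2 × 8.43 x 10^-5 = 2.40 × 10^-12

Ksp = 2.40e-12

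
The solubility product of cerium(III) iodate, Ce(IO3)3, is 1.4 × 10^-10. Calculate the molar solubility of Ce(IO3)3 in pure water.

Ce(IO3)3(s) ⇌ Ce^3+(aq) + 3 IO3^-(aq)
Ksp = [Ce^3+][IO3^-]^3
For each mole of Ce(IO3)3 that dissolves: [Ce^3+] = s, [IO3^-] = 3s.
Substituting: Ksp = s(3s)^3 = 27s^4
Solving, s = (1.4 × 10^-10/27)^(1/4) = 1.5 × 10^-3 M

s = 1.5 × 10^-3 M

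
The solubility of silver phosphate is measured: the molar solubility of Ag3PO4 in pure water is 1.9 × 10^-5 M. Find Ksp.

Ag3PO4(s) ⇌ 3 Ag^+ + PO4^3-
For each mole of Ag3PO4 that dissolves: [Ag^+] = 3s, [PO4^3-] = s.
Ksp = [Ag^+]^3[PO4^3-]
So Ksp = (3s)^3 × s = 27s^4
Ksp = 27 × (1.9 × 10^-5)^4 = 3.5 × 10^-18

3.5 × 10^-18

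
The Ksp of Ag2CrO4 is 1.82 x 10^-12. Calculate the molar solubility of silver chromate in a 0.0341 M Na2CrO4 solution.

s ≈ 3.65e-6 M

Ag2CrO4(s) ⇌ 2 Ag^+ + CrO4^2-
Ksp = [Ag^+]^2[CrO4^2-]
Let s be the molar solubility in this solution. [Ag^+] = 2s, [CrO4^2-] = 0.0341 + s ≈ 0.0341 (common-ion effect: CrO4^2- is already 0.0341 M).
Ksp ≈ (2s)^2 × 0.0341
s = 3.65 x 10^-6 M
Check: s = 3.7 x 10^-6 ≪ 0.0341, so the approximation is valid.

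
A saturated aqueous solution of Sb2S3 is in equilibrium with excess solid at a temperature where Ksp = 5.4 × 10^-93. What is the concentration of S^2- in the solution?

4.1e-19 M

Sb2S3(s) ⇌ 2 Sb^3+(aq) + 3 S^2-(aq)
Ksp = [Sb^3+]^2[S^2-]^3
Let s = molar solubility. Then [Sb^3+] = 2s and [S^2-] = 3s.
So Ksp = (2s)^2 × (3s)^3 = 108s^5
s = (5.4 × 10^-93 / 108)^(1/5) = 1.38 x 10^-19 M
[S^2-] = 3s = 4.1 × 10^-19 M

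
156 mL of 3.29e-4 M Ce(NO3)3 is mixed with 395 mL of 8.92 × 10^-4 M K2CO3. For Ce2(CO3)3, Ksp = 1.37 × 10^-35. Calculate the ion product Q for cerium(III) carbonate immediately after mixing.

Q = 2.27 × 10^-18

Total volume = 156 + 395 = 551 mL.
[Ce^3+] = 3.29 × 10^-4 × (156/551) = 9.315 × 10^-5 M
[CO3^2-] = 8.92 × 10^-4 × (395/551) = 6.395 × 10^-4 M
Ce2(CO3)3(s) ⇌ 2 Ce^3+ + 3 CO3^2-, so Q = [Ce^3+]^2[CO3^2-]^3
Q = (9.315 x 10^-5)^2(6.395 × 10^-4)^3 = 2.27 × 10^-18
Q > Ksp, so Ce2(CO3)3 will precipitate.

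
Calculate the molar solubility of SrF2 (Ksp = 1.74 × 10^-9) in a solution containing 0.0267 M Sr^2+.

SrF2(s) ⇌ Sr^2+(aq) + 2 F^-(aq)
Ksp = [Sr^2+][F^-]^2
If s mol/L dissolves here, [Sr^2+] = 0.0267 + s ≈ 0.0267, [F^-] = 2s (since the Sr^2+ already present dominates).
Ksp ≈ 0.0267 × (2s)^2
s = 1.28 × 10^-4 M
Check: s = 1.3 × 10^-4 ≪ 0.0267, so the approximation is valid.

s = 1.28 × 10^-4 M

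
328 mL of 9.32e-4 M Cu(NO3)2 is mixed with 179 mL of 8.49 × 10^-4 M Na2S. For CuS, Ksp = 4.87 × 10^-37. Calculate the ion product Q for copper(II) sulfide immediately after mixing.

Total volume = 328 + 179 = 507 mL.
[Cu^2+] = 9.32 × 10^-4 × (328/507) = 6.030 × 10^-4 M
[S^2-] = 8.49 × 10^-4 × (179/507) = 2.997 × 10^-4 M
CuS(s) ⇌ Cu^2+ + S^2-, so Q = [Cu^2+][S^2-]
Q = (6.030 × 10^-4)(2.997 x 10^-4) = 1.81 × 10^-7
Q > Ksp, so CuS will precipitate.

Q = 1.81 × 10^-7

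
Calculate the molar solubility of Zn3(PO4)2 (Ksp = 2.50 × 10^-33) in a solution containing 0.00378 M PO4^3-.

Zn3(PO4)2(s) <=> 3 Zn^2+(aq) + 2 PO4^3-(aq)
Ksp = [Zn^2+]^3[PO4^3-]^2
Let s = moles of Zn3(PO4)2 that dissolve per litre. [Zn^2+] = 3s, [PO4^3-] = 0.00378 + 2s ≈ 0.00378 (since the PO4^3- already present dominates).
Ksp ≈ (3s)^3 × (0.00378)^2
s = 1.86 x 10^-10 M
Check: 2s = 3.7 x 10^-10 ≪ 0.00378, so the approximation is valid.

s = 1.86e-10 M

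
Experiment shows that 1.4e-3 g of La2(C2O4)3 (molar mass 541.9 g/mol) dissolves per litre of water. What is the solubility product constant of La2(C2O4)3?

Molar solubility s = (1.4 × 10^-3 g/L) / (541.9 g/mol) = 2.58 x 10^-6 M.
La2(C2O4)3(s) <=> 2 La^3+(aq) + 3 C2O4^2-(aq)
For each mole of La2(C2O4)3 that dissolves: [La^3+] = 2s, [C2O4^2-] = 3s.
Ksp = [La^3+]^2[C2O4^2-]^3
Substituting: Ksp = (2s)^2(3s)^3 = 108s^5
Ksp = 108 × (2.58 × 10^-6)^5 = 1.2 x 10^-26

1.2e-26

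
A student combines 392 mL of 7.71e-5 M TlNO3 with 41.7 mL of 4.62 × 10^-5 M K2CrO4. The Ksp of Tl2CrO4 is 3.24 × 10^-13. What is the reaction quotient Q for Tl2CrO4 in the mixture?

Total volume = 392 + 41.7 = 433.7 mL.
[Tl^+] = 7.71 × 10^-5 × (392/433.7) = 6.969 × 10^-5 M
[CrO4^2-] = 4.62 × 10^-5 × (41.7/433.7) = 4.442 x 10^-6 M
Tl2CrO4(s) ⇌ 2 Tl^+ + CrO4^2-, so Q = [Tl^+]^2[CrO4^2-]
Q = (6.969 × 10^-5)^2(4.442 × 10^-6) = 2.16 × 10^-14
Q < Ksp, so no precipitate of Tl2CrO4 forms.

Q ≈ 2.16 x 10^-14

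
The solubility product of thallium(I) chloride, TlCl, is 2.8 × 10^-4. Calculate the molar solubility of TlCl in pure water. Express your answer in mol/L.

TlCl(s) <=> Tl^+(aq) + Cl^-(aq)
Ksp = [Tl^+][Cl^-]
For each mole of TlCl that dissolves: [Tl^+] = s, [Cl^-] = s.
Ksp = s × s = s^2
s = √(2.8 × 10^-4) = 1.7 × 10^-2 M

s = 0.017 M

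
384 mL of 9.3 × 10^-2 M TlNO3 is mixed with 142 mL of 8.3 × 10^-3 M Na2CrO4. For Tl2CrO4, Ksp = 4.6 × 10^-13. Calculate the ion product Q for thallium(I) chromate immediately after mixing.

Total volume = 384 + 142 = 526 mL.
[Tl^+] = 9.3 × 10^-2 × (384/526) = 6.79 x 10^-2 M
[CrO4^2-] = 8.3 × 10^-3 × (142/526) = 2.24 x 10^-3 M
Tl2CrO4(s) ⇌ 2 Tl^+ + CrO4^2-, so Q = [Tl^+]^2[CrO4^2-]
Q = (6.79 x 10^-2)^2(2.24 x 10^-3) = 1.0 × 10^-5
Q > Ksp, so Tl2CrO4 will precipitate.

Q ≈ 1.0e-5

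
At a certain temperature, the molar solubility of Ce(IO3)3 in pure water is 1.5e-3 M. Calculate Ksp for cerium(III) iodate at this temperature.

Ce(IO3)3(s) ⇌ Ce^3+ + 3 IO3^-
If s mol/L of Ce(IO3)3 dissolves, [Ce^3+] = s and [IO3^-] = 3s.
Ksp = [Ce^3+][IO3^-]^3
So Ksp = s × (3s)^3 = 27s^4
With s = 1.5 x 10^-3: Ksp = 1.4 × 10^-10

Ksp = 1.4 x 10^-10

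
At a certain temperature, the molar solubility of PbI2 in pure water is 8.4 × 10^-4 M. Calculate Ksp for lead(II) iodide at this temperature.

PbI2(s) <=> Pb^2+(aq) + 2 I^-(aq)
If s mol/L of PbI2 dissolves, [Pb^2+] = s and [I^-] = 2s.
Ksp = [Pb^2+][I^-]^2
Substituting: Ksp = s(2s)^2 = 4s^3
With s = 8.4 x 10^-4: Ksp = 2.4 × 10^-9

Ksp = 2.4 × 10^-9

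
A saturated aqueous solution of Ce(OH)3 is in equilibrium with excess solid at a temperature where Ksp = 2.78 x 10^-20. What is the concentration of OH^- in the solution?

[OH^-] = 1.70 × 10^-5 M

Ce(OH)3(s) <=> Ce^3+ + 3 OH^-
Ksp = [Ce^3+][OH^-]^3
With molar solubility s: [Ce^3+] = s, [OH^-] = 3s.
Substituting: Ksp = s(3s)^3 = 27s^4
Solving, s = (2.78 x 10^-20/27)^(1/4) = 5.665 × 10^-6 M
[OH^-] = 3s = 1.70 × 10^-5 M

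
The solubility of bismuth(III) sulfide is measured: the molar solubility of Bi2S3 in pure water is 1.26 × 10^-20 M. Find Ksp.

Bi2S3(s) ⇌ 2 Bi^3+ + 3 S^2-
For each mole of Bi2S3 that dissolves: [Bi^3+] = 2s, [S^2-] = 3s.
Ksp = [Bi^3+]^2[S^2-]^3
Substituting: Ksp = (2s)^2(3s)^3 = 108s^5
With s = 1.26 × 10^-20: Ksp = 3.43 × 10^-98

3.43e-98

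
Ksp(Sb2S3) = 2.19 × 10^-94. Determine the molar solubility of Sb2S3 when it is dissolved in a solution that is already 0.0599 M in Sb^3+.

Sb2S3(s) <=> 2 Sb^3+(aq) + 3 S^2-(aq)
Ksp = [Sb^3+]^2[S^2-]^3
Let s = moles of Sb2S3 that dissolve per litre. [Sb^3+] = 0.0599 + 2s ≈ 0.0599, [S^2-] = 3s (common-ion effect: Sb^3+ is already 0.0599 M).
Ksp ≈ (0.0599)^2 × (3s)^3
s = 1.31 x 10^-31 M
Check: 2s = 2.6 x 10^-31 ≪ 0.0599, so the approximation is valid.

s ≈ 1.31 × 10^-31 M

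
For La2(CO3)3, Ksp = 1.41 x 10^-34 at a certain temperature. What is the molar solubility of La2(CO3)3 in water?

La2(CO3)3(s) ⇌ 2 La^3+(aq) + 3 CO3^2-(aq)
Ksp = [La^3+]^2[CO3^2-]^3
If s mol/L of La2(CO3)3 dissolves, [La^3+] = 2s and [CO3^2-] = 3s.
So Ksp = (2s)^2 × (3s)^3 = 108s^5
Solving, s = (1.41 x 10^-34/108)^(1/5) = 6.66 x 10^-8 M

s = 6.66 x 10^-8 M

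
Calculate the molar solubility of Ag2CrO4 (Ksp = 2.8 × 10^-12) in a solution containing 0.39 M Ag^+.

s = 1.8 x 10^-11 M

Ag2CrO4(s) <=> 2 Ag^+(aq) + CrO4^2-(aq)
Ksp = [Ag^+]^2[CrO4^2-]
If s mol/L dissolves here, [Ag^+] = 0.39 + 2s ≈ 0.39, [CrO4^2-] = s (since the Ag^+ already present dominates).
Ksp ≈ (0.39)^2 × s
s = 1.8 × 10^-11 M
Check: 2s = 3.7 x 10^-11 ≪ 0.39, so the approximation is valid.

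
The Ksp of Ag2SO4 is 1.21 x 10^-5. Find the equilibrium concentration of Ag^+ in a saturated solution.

Ag2SO4(s) <=> 2 Ag^+(aq) + SO4^2-(aq)
Ksp = [Ag^+]^2[SO4^2-]
For each mole of Ag2SO4 that dissolves: [Ag^+] = 2s, [SO4^2-] = s.
Substituting: Ksp = (2s)^2s = 4s^3
s^3 = 1.21 x 10^-5 / 4, so s = 1.446 × 10^-2 M
[Ag^+] = 2s = 2.89 x 10^-2 M

[Ag^+] ≈ 2.89 × 10^-2 M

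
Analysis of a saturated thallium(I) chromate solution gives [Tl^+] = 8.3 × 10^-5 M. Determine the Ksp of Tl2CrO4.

Tl2CrO4(s) ⇌ 2 Tl^+(aq) + CrO4^2-(aq)
Stoichiometry gives [CrO4^2-] = (1/2)[Tl^+] = 4.15 × 10^-5 M.
Ksp = [Tl^+]^2[CrO4^2-]
Ksp = (8.3 × 10^-5)^2 × 4.15 × 10^-5 = 2.9 x 10^-13

2.9 × 10^-13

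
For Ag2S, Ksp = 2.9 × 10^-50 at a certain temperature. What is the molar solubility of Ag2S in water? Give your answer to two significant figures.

s = 1.9 × 10^-17 M

Ag2S(s) ⇌ 2 Ag^+(aq) + S^2-(aq)
Ksp = [Ag^+]^2[S^2-]
Let s = molar solubility. Then [Ag^+] = 2s and [S^2-] = s.
So Ksp = (2s)^2 × s = 4s^3
Solving, s = (2.9 × 10^-50/4)^(1/3) = 1.9 × 10^-17 M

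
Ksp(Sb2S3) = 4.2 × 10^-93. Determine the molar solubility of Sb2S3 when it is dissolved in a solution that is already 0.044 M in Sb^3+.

Sb2S3(s) ⇌ 2 Sb^3+(aq) + 3 S^2-(aq)
Ksp = [Sb^3+]^2[S^2-]^3
If s mol/L dissolves here, [Sb^3+] = 0.044 + 2s ≈ 0.044, [S^2-] = 3s (since the Sb^3+ already present dominates).
Ksp ≈ (0.044)^2 × (3s)^3
s = 4.3 x 10^-31 M
Check: 2s = 8.6 × 10^-31 ≪ 0.044, so the approximation is valid.

s ≈ 4.3e-31 M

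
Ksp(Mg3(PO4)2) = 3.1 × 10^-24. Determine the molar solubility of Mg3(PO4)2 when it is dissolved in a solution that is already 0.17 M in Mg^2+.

1.3 × 10^-11 M

Mg3(PO4)2(s) ⇌ 3 Mg^2+(aq) + 2 PO4^3-(aq)
Ksp = [Mg^2+]^3[PO4^3-]^2
If s mol/L dissolves here, [Mg^2+] = 0.17 + 3s ≈ 0.17, [PO4^3-] = 2s (since the Mg^2+ already present dominates).
Ksp ≈ (0.17)^3 × (2s)^2
s = 1.3 × 10^-11 M
Check: 3s = 3.8 x 10^-11 ≪ 0.17, so the approximation is valid.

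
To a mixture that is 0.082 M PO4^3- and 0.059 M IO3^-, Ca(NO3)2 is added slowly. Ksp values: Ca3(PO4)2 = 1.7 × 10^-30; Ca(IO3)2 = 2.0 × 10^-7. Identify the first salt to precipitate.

Ca3(PO4)2

Precipitation of each salt starts when its ion product equals its Ksp.
For Ca3(PO4)2: 1.7 × 10^-30 = (0.082)^2 × [Ca^2+]^3  ⇒  [Ca^2+] = 6.3 x 10^-10 M.
For Ca(IO3)2: 2.0 × 10^-7 = (0.059)^2 × [Ca^2+]  ⇒  [Ca^2+] = 5.7 × 10^-5 M.
The salt with the lower threshold [Ca^2+] precipitates first: Ca3(PO4)2.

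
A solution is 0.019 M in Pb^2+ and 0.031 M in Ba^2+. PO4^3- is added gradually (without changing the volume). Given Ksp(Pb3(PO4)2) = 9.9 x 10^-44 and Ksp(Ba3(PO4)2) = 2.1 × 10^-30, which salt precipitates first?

Precipitation of each salt starts when its ion product equals its Ksp.
For Pb3(PO4)2: 9.9 x 10^-44 = (0.019)^3 × [PO4^3-]^2  ⇒  [PO4^3-] = 1.2 × 10^-19 M.
For Ba3(PO4)2: 2.1 × 10^-30 = (0.031)^3 × [PO4^3-]^2  ⇒  [PO4^3-] = 2.7 × 10^-13 M.
The salt with the lower threshold [PO4^3-] precipitates first: Pb3(PO4)2.

Pb3(PO4)2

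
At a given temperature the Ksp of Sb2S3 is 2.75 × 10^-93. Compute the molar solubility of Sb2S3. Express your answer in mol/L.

1.21e-19 M

Sb2S3(s) <=> 2 Sb^3+ + 3 S^2-
Ksp = [Sb^3+]^2[S^2-]^3
For each mole of Sb2S3 that dissolves: [Sb^3+] = 2s, [S^2-] = 3s.
Substituting: Ksp = (2s)^2(3s)^3 = 108s^5
s^5 = 2.75 × 10^-93 / 108, so s = 1.21 x 10^-19 M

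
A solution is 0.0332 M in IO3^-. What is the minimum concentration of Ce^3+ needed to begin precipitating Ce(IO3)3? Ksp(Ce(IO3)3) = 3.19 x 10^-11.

8.72e-7 M

Ce(IO3)3(s) ⇌ Ce^3+ + 3 IO3^-
Ksp = [Ce^3+][IO3^-]^3
Precipitation begins when Q = Ksp. With [IO3^-] = 0.0332 M:
3.19 x 10^-11 = (0.0332)^3 × [Ce^3+]
[Ce^3+] = (3.19 x 10^-11 / 3.659 × 10^-5) = 8.72 × 10^-7 M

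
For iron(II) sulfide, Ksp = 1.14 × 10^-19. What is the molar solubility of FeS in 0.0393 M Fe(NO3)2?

s = 2.90 × 10^-18 M

FeS(s) <=> Fe^2+(aq) + S^2-(aq)
Ksp = [Fe^2+][S^2-]
If s mol/L dissolves here, [Fe^2+] = 0.0393 + s ≈ 0.0393, [S^2-] = s (Ksp is small, so little additional dissolves).
Ksp ≈ 0.0393 × s
s = 2.90 × 10^-18 M
Check: s = 2.9 x 10^-18 ≪ 0.0393, so the approximation is valid.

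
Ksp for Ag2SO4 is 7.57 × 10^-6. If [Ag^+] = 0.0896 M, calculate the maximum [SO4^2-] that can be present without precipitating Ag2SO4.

[SO4^2-] ≈ 9.43 × 10^-4 M

Ag2SO4(s) <=> 2 Ag^+(aq) + SO4^2-(aq)
Ksp = [Ag^+]^2[SO4^2-]
Precipitation begins when Q = Ksp. With [Ag^+] = 0.0896 M:
7.57 × 10^-6 = (0.0896)^2 × [SO4^2-]
[SO4^2-] = (7.57 × 10^-6 / 8.028 × 10^-3) = 9.43 × 10^-4 M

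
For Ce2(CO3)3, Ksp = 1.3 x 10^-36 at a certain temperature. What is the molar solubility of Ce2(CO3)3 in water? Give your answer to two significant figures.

s ≈ 2.6 × 10^-8 M

Ce2(CO3)3(s) ⇌ 2 Ce^3+ + 3 CO3^2-
Ksp = [Ce^3+]^2[CO3^2-]^3
For each mole of Ce2(CO3)3 that dissolves: [Ce^3+] = 2s, [CO3^2-] = 3s.
So Ksp = (2s)^2 × (3s)^3 = 108s^5
Solving, s = (1.3 x 10^-36/108)^(1/5) = 2.6 × 10^-8 M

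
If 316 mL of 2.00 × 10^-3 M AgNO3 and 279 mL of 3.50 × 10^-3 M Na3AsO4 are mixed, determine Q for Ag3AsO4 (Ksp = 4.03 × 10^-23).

Q = 1.97 x 10^-12

Total volume = 316 + 279 = 595 mL.
[Ag^+] = 2.00 × 10^-3 × (316/595) = 1.062 × 10^-3 M
[AsO4^3-] = 3.50 × 10^-3 × (279/595) = 1.641 × 10^-3 M
Ag3AsO4(s) <=> 3 Ag^+(aq) + AsO4^3-(aq), so Q = [Ag^+]^3[AsO4^3-]
Q = (1.062 × 10^-3)^3(1.641 × 10^-3) = 1.97 x 10^-12
Q > Ksp, so Ag3AsO4 will precipitate.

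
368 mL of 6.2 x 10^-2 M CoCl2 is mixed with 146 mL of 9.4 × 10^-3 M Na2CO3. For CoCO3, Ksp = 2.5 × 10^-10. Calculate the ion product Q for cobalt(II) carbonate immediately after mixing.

Q = 1.2e-4

Total volume = 368 + 146 = 514 mL.
[Co^2+] = 6.2 × 10^-2 × (368/514) = 4.44 x 10^-2 M
[CO3^2-] = 9.4 × 10^-3 × (146/514) = 2.67 x 10^-3 M
CoCO3(s) <=> Co^2+(aq) + CO3^2-(aq), so Q = [Co^2+][CO3^2-]
Q = (4.44 × 10^-2)(2.67 × 10^-3) = 1.2 × 10^-4
Q > Ksp, so CoCO3 will precipitate.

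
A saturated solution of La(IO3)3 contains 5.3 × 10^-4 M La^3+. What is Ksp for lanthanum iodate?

Ksp = 2.1e-12

La(IO3)3(s) <=> La^3+ + 3 IO3^-
Stoichiometry gives [IO3^-] = (3/1)[La^3+] = 1.59 x 10^-3 M.
Ksp = [La^3+][IO3^-]^3
Ksp = 5.3 × 10^-4 × (1.59 × 10^-3)^3 = 2.1 × 10^-12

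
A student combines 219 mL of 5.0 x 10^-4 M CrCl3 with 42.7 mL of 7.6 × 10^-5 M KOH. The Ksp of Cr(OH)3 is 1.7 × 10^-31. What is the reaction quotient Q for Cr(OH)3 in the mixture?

Total volume = 219 + 42.7 = 261.7 mL.
[Cr^3+] = 5.0 × 10^-4 × (219/261.7) = 4.18 x 10^-4 M
[OH^-] = 7.6 × 10^-5 × (42.7/261.7) = 1.24 x 10^-5 M
Cr(OH)3(s) ⇌ Cr^3+(aq) + 3 OH^-(aq), so Q = [Cr^3+][OH^-]^3
Q = (4.18 × 10^-4)(1.24 × 10^-5)^3 = 8.0 × 10^-19
Q > Ksp, so Cr(OH)3 will precipitate.

8.0 × 10^-19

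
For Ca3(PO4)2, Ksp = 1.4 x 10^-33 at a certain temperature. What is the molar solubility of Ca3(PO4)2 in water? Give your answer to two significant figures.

Ca3(PO4)2(s) ⇌ 3 Ca^2+ + 2 PO4^3-
Ksp = [Ca^2+]^3[PO4^3-]^2
For each mole of Ca3(PO4)2 that dissolves: [Ca^2+] = 3s, [PO4^3-] = 2s.
So Ksp = (3s)^3 × (2s)^2 = 108s^5
Solving, s = (1.4 x 10^-33/108)^(1/5) = 1.1 x 10^-7 M

1.1 × 10^-7 M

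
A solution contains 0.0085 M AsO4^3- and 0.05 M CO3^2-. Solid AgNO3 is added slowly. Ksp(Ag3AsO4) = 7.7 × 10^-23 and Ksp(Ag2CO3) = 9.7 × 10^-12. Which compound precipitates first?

Ag3AsO4

Precipitation of each salt starts when its ion product equals its Ksp.
For Ag3AsO4: 7.7 × 10^-23 = 0.0085 × [Ag^+]^3  ⇒  [Ag^+] = 2.1 × 10^-7 M.
For Ag2CO3: 9.7 × 10^-12 = 0.05 × [Ag^+]^2  ⇒  [Ag^+] = 1.4 × 10^-5 M.
The salt with the lower threshold [Ag^+] precipitates first: Ag3AsO4.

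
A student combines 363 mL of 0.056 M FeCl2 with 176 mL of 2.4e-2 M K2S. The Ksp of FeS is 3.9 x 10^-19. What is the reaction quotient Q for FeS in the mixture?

Q = 3.0 × 10^-4

Total volume = 363 + 176 = 539 mL.
[Fe^2+] = 5.6 × 10^-2 × (363/539) = 3.77 x 10^-2 M
[S^2-] = 2.4 × 10^-2 × (176/539) = 7.84 x 10^-3 M
FeS(s) ⇌ Fe^2+(aq) + S^2-(aq), so Q = [Fe^2+][S^2-]
Q = (3.77 × 10^-2)(7.84 × 10^-3) = 3.0 × 10^-4
Q > Ksp, so FeS will precipitate.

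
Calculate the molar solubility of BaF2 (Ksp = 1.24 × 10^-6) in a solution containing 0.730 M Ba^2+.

6.52 × 10^-4 M

BaF2(s) <=> Ba^2+(aq) + 2 F^-(aq)
Ksp = [Ba^2+][F^-]^2
Let s be the molar solubility in this solution. [Ba^2+] = 0.730 + s ≈ 0.730, [F^-] = 2s (since the Ba^2+ already present dominates).
Ksp ≈ 0.730 × (2s)^2
s = 6.52 × 10^-4 M
Check: s = 6.5 x 10^-4 ≪ 0.730, so the approximation is valid.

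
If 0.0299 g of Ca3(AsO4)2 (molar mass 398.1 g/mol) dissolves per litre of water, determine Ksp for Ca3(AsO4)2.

Ksp ≈ 2.58 × 10^-19

Molar solubility s = (2.99 x 10^-2 g/L) / (398.1 g/mol) = 7.511 × 10^-5 M.
Ca3(AsO4)2(s) ⇌ 3 Ca^2+(aq) + 2 AsO4^3-(aq)
Let s = molar solubility. Then [Ca^2+] = 3s and [AsO4^3-] = 2s.
Ksp = [Ca^2+]^3[AsO4^3-]^2
Substituting: Ksp = (3s)^3(2s)^2 = 108s^5
Ksp = 108 × (7.511 × 10^-5)^5 = 2.58 x 10^-19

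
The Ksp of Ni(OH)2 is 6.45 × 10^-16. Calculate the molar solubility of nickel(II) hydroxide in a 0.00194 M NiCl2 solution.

Ni(OH)2(s) <=> Ni^2+(aq) + 2 OH^-(aq)
Ksp = [Ni^2+][OH^-]^2
Let s = moles of Ni(OH)2 that dissolve per litre. [Ni^2+] = 0.00194 + s ≈ 0.00194, [OH^-] = 2s (since Ni^2+ from NiCl2 dominates).
Ksp ≈ 0.00194 × (2s)^2
s = 2.88 × 10^-7 M
Check: s = 2.9 x 10^-7 ≪ 0.00194, so the approximation is valid.

s ≈ 2.88 × 10^-7 M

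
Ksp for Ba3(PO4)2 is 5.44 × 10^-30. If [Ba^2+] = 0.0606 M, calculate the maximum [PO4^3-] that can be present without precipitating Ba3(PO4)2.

Ba3(PO4)2(s) ⇌ 3 Ba^2+(aq) + 2 PO4^3-(aq)
Ksp = [Ba^2+]^3[PO4^3-]^2
Precipitation begins when Q = Ksp. With [Ba^2+] = 0.0606 M:
5.44 × 10^-30 = (0.0606)^3 × [PO4^3-]^2
[PO4^3-] = (5.44 × 10^-30 / 2.225 × 10^-4)^(1/2) = 1.56 × 10^-13 M

1.56e-13 M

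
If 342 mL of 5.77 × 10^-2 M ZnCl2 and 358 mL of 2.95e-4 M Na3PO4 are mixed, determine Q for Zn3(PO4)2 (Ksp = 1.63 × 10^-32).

Q = 5.10 x 10^-13

Total volume = 342 + 358 = 700 mL.
[Zn^2+] = 5.77 × 10^-2 × (342/700) = 2.819 × 10^-2 M
[PO4^3-] = 2.95 × 10^-4 × (358/700) = 1.509 × 10^-4 M
Zn3(PO4)2(s) ⇌ 3 Zn^2+(aq) + 2 PO4^3-(aq), so Q = [Zn^2+]^3[PO4^3-]^2
Q = (2.819 × 10^-2)^3(1.509 x 10^-4)^2 = 5.10 x 10^-13
Q > Ksp, so Zn3(PO4)2 will precipitate.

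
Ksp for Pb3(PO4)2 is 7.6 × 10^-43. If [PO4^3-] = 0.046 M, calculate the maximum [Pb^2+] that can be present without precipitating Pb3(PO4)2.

7.1 x 10^-14 M

Pb3(PO4)2(s) ⇌ 3 Pb^2+(aq) + 2 PO4^3-(aq)
Ksp = [Pb^2+]^3[PO4^3-]^2
Precipitation begins when Q = Ksp. With [PO4^3-] = 0.046 M:
7.6 × 10^-43 = (0.046)^2 × [Pb^2+]^3
[Pb^2+] = (7.6 × 10^-43 / 2.12 × 10^-3)^(1/3) = 7.1 x 10^-14 M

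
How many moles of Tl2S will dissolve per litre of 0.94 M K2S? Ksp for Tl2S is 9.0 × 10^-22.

Tl2S(s) ⇌ 2 Tl^+ + S^2-
Ksp = [Tl^+]^2[S^2-]
Let s = moles of Tl2S that dissolve per litre. [Tl^+] = 2s, [S^2-] = 0.94 + s ≈ 0.94 (since S^2- from K2S dominates).
Ksp ≈ (2s)^2 × 0.94
s = 1.5 x 10^-11 M
Check: s = 1.5 × 10^-11 ≪ 0.94, so the approximation is valid.

s ≈ 1.5 x 10^-11 M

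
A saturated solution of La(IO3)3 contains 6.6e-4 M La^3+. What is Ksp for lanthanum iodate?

Ksp = 5.1 × 10^-12

La(IO3)3(s) ⇌ La^3+ + 3 IO3^-
Stoichiometry gives [IO3^-] = (3/1)[La^3+] = 1.98 × 10^-3 M.
Ksp = [La^3+][IO3^-]^3
Ksp = 6.6 × 10^-4 × (1.98 x 10^-3)^3 = 5.1 x 10^-12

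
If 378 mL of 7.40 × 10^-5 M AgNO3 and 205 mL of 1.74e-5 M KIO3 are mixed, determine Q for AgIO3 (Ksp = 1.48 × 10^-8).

2.94e-10

Total volume = 378 + 205 = 583 mL.
[Ag^+] = 7.40 x 10^-5 × (378/583) = 4.798 × 10^-5 M
[IO3^-] = 1.74 × 10^-5 × (205/583) = 6.118 × 10^-6 M
AgIO3(s) <=> Ag^+ + IO3^-, so Q = [Ag^+][IO3^-]
Q = (4.798 × 10^-5)(6.118 × 10^-6) = 2.94 x 10^-10
Q < Ksp, so no precipitate of AgIO3 forms.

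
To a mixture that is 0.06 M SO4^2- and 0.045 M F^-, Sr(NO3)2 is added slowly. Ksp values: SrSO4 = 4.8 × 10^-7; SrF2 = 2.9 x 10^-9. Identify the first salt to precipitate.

Each salt begins to precipitate when Q = Ksp, i.e. when [Sr^2+] reaches its threshold.
For SrSO4: 4.8 × 10^-7 = 0.06 × [Sr^2+]  ⇒  [Sr^2+] = 8.0 × 10^-6 M.
For SrF2: 2.9 x 10^-9 = (0.045)^2 × [Sr^2+]  ⇒  [Sr^2+] = 1.4 x 10^-6 M.
The salt with the lower threshold [Sr^2+] precipitates first: SrF2.

SrF2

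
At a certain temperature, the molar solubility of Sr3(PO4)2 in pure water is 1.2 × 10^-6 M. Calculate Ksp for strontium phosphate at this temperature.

2.7 × 10^-28

Sr3(PO4)2(s) ⇌ 3 Sr^2+ + 2 PO4^3-
Let s = molar solubility. Then [Sr^2+] = 3s and [PO4^3-] = 2s.
Ksp = [Sr^2+]^3[PO4^3-]^2
So Ksp = (3s)^3 × (2s)^2 = 108s^5
Ksp = 108 × (1.2 × 10^-6)^5 = 2.7 × 10^-28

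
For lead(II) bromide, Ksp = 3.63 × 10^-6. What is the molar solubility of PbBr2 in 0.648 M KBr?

PbBr2(s) ⇌ Pb^2+ + 2 Br^-
Ksp = [Pb^2+][Br^-]^2
Let s = moles of PbBr2 that dissolve per litre. [Pb^2+] = s, [Br^-] = 0.648 + 2s ≈ 0.648 (Ksp is small, so little additional dissolves).
Ksp ≈ s × (0.648)^2
s = 8.64 × 10^-6 M
Check: 2s = 1.7 × 10^-5 ≪ 0.648, so the approximation is valid.

s = 8.64e-6 M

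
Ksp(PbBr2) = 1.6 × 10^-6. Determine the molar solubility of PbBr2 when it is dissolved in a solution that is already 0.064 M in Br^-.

PbBr2(s) ⇌ Pb^2+(aq) + 2 Br^-(aq)
Ksp = [Pb^2+][Br^-]^2
If s mol/L dissolves here, [Pb^2+] = s, [Br^-] = 0.064 + 2s ≈ 0.064 (common-ion effect: Br^- is already 0.064 M).
Ksp ≈ s × (0.064)^2
s = 3.9 × 10^-4 M
Check: 2s = 7.8 × 10^-4 ≪ 0.064, so the approximation is valid.

s = 3.9e-4 M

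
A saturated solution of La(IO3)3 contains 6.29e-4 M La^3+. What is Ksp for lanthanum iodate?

Ksp = 4.23 × 10^-12

La(IO3)3(s) ⇌ La^3+(aq) + 3 IO3^-(aq)
Stoichiometry gives [IO3^-] = (3/1)[La^3+] = 1.887 × 10^-3 M.
Ksp = [La^3+][IO3^-]^3
Ksp = 6.29 × 10^-4 × (1.887 x 10^-3)^3 = 4.23 × 10^-12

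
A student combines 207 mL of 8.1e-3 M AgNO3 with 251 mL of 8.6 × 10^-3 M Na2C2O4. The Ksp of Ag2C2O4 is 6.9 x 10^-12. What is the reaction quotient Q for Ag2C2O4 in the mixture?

Q = 6.3e-8

Total volume = 207 + 251 = 458 mL.
[Ag^+] = 8.1 × 10^-3 × (207/458) = 3.66 × 10^-3 M
[C2O4^2-] = 8.6 × 10^-3 × (251/458) = 4.71 × 10^-3 M
Ag2C2O4(s) <=> 2 Ag^+ + C2O4^2-, so Q = [Ag^+]^2[C2O4^2-]
Q = (3.66 x 10^-3)^2(4.71 x 10^-3) = 6.3 x 10^-8
Q > Ksp, so Ag2C2O4 will precipitate.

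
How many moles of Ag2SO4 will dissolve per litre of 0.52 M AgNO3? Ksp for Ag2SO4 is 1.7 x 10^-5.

Ag2SO4(s) ⇌ 2 Ag^+ + SO4^2-
Ksp = [Ag^+]^2[SO4^2-]
If s mol/L dissolves here, [Ag^+] = 0.52 + 2s ≈ 0.52, [SO4^2-] = s (Ksp is small, so little additional dissolves).
Ksp ≈ (0.52)^2 × s
s = 6.3 x 10^-5 M
Check: 2s = 1.3 × 10^-4 ≪ 0.52, so the approximation is valid.

s ≈ 6.3e-5 M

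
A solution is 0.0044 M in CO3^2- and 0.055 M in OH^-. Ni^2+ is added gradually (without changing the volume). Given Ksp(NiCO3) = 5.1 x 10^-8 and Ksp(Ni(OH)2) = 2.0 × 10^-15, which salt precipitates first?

Ni(OH)2

Each salt begins to precipitate when Q = Ksp, i.e. when [Ni^2+] reaches its threshold.
For NiCO3: 5.1 x 10^-8 = 0.0044 × [Ni^2+]  ⇒  [Ni^2+] = 1.2 × 10^-5 M.
For Ni(OH)2: 2.0 × 10^-15 = (0.055)^2 × [Ni^2+]  ⇒  [Ni^2+] = 6.6 × 10^-13 M.
The salt with the lower threshold [Ni^2+] precipitates first: Ni(OH)2.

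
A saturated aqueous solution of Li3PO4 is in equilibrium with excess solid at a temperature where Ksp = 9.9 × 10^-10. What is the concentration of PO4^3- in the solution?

Li3PO4(s) ⇌ 3 Li^+ + PO4^3-
Ksp = [Li^+]^3[PO4^3-]
For each mole of Li3PO4 that dissolves: [Li^+] = 3s, [PO4^3-] = s.
Substituting: Ksp = (3s)^3s = 27s^4
s = (9.9 × 10^-10 / 27)^(1/4) = 2.46 x 10^-3 M
[PO4^3-] = s = 2.5 x 10^-3 M

[PO4^3-] ≈ 2.5 × 10^-3 M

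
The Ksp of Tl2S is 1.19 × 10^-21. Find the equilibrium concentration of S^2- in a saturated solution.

6.68 × 10^-8 M

Tl2S(s) ⇌ 2 Tl^+(aq) + S^2-(aq)
Ksp = [Tl^+]^2[S^2-]
If s mol/L of Tl2S dissolves, [Tl^+] = 2s and [S^2-] = s.
So Ksp = (2s)^2 × s = 4s^3
Solving, s = (1.19 × 10^-21/4)^(1/3) = 6.676 × 10^-8 M
[S^2-] = s = 6.68 × 10^-8 M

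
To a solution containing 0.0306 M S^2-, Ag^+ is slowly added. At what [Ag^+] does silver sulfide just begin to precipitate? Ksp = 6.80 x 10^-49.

Ag2S(s) ⇌ 2 Ag^+ + S^2-
Ksp = [Ag^+]^2[S^2-]
Precipitation begins when Q = Ksp. With [S^2-] = 0.0306 M:
6.80 x 10^-49 = (0.0306) × [Ag^+]^2
[Ag^+] = (6.80 x 10^-49 / 3.06 × 10^-2)^(1/2) = 4.71 × 10^-24 M

[Ag^+] ≈ 4.71 x 10^-24 M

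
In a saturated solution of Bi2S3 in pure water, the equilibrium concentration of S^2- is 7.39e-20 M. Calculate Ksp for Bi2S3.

9.80 x 10^-97

Bi2S3(s) ⇌ 2 Bi^3+(aq) + 3 S^2-(aq)
Stoichiometry gives [Bi^3+] = (2/3)[S^2-] = 4.927 × 10^-20 M.
Ksp = [Bi^3+]^2[S^2-]^3
Ksp = (4.927 × 10^-20)^2 × (7.39 × 10^-20)^3 = 9.80 × 10^-97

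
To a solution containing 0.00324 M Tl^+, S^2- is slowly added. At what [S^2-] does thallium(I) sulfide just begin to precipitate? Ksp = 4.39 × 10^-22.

Tl2S(s) ⇌ 2 Tl^+ + S^2-
Ksp = [Tl^+]^2[S^2-]
Precipitation begins when Q = Ksp. With [Tl^+] = 0.00324 M:
4.39 × 10^-22 = (0.00324)^2 × [S^2-]
[S^2-] = (4.39 × 10^-22 / 1.050 x 10^-5) = 4.18 x 10^-17 M

4.18 × 10^-17 M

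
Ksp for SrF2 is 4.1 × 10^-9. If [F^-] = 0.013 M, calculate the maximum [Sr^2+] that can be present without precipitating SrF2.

2.4 x 10^-5 M

SrF2(s) ⇌ Sr^2+ + 2 F^-
Ksp = [Sr^2+][F^-]^2
Precipitation begins when Q = Ksp. With [F^-] = 0.013 M:
4.1 × 10^-9 = (0.013)^2 × [Sr^2+]
[Sr^2+] = (4.1 × 10^-9 / 1.69 × 10^-4) = 2.4 × 10^-5 M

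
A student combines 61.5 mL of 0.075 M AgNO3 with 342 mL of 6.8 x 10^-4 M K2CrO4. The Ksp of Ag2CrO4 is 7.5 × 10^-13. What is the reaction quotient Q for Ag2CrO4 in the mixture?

Q = 7.5 × 10^-8

Total volume = 61.5 + 342 = 403.5 mL.
[Ag^+] = 7.5 × 10^-2 × (61.5/403.5) = 1.14 × 10^-2 M
[CrO4^2-] = 6.8 x 10^-4 × (342/403.5) = 5.76 × 10^-4 M
Ag2CrO4(s) ⇌ 2 Ag^+(aq) + CrO4^2-(aq), so Q = [Ag^+]^2[CrO4^2-]
Q = (1.14 × 10^-2)^2(5.76 × 10^-4) = 7.5 x 10^-8
Q > Ksp, so Ag2CrO4 will precipitate.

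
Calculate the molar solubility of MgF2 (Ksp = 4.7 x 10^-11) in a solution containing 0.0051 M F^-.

1.8 × 10^-6 M

MgF2(s) ⇌ Mg^2+ + 2 F^-
Ksp = [Mg^2+][F^-]^2
Let s be the molar solubility in this solution. [Mg^2+] = s, [F^-] = 0.0051 + 2s ≈ 0.0051 (since the F^- already present dominates).
Ksp ≈ s × (0.0051)^2
s = 1.8 × 10^-6 M
Check: 2s = 3.6 × 10^-6 ≪ 0.0051, so the approximation is valid.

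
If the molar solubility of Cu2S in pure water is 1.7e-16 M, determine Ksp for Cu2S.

Ksp = 2.0 x 10^-47

Cu2S(s) ⇌ 2 Cu^+ + S^2-
Let s = molar solubility. Then [Cu^+] = 2s and [S^2-] = s.
Ksp = [Cu^+]^2[S^2-]
So Ksp = (2s)^2 × s = 4s^3
With s = 1.7 × 10^-16: Ksp = 2.0 x 10^-47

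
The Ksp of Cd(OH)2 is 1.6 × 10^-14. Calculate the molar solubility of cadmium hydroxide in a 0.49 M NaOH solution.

Cd(OH)2(s) ⇌ Cd^2+ + 2 OH^-
Ksp = [Cd^2+][OH^-]^2
Let s = moles of Cd(OH)2 that dissolve per litre. [Cd^2+] = s, [OH^-] = 0.49 + 2s ≈ 0.49 (Ksp is small, so little additional dissolves).
Ksp ≈ s × (0.49)^2
s = 6.7 × 10^-14 M
Check: 2s = 1.3 x 10^-13 ≪ 0.49, so the approximation is valid.

6.7 × 10^-14 M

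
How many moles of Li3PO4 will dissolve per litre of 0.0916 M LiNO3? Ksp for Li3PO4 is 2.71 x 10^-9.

s = 3.53 × 10^-6 M

Li3PO4(s) ⇌ 3 Li^+ + PO4^3-
Ksp = [Li^+]^3[PO4^3-]
Let s be the molar solubility in this solution. [Li^+] = 0.0916 + 3s ≈ 0.0916, [PO4^3-] = s (since Li^+ from LiNO3 dominates).
Ksp ≈ (0.0916)^3 × s
s = 3.53 x 10^-6 M
Check: 3s = 1.1 × 10^-5 ≪ 0.0916, so the approximation is valid.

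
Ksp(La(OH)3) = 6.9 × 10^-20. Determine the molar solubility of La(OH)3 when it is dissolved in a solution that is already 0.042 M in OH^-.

s ≈ 9.3e-16 M

La(OH)3(s) ⇌ La^3+(aq) + 3 OH^-(aq)
Ksp = [La^3+][OH^-]^3
Let s be the molar solubility in this solution. [La^3+] = s, [OH^-] = 0.042 + 3s ≈ 0.042 (common-ion effect: OH^- is already 0.042 M).
Ksp ≈ s × (0.042)^3
s = 9.3 × 10^-16 M
Check: 3s = 2.8 × 10^-15 ≪ 0.042, so the approximation is valid.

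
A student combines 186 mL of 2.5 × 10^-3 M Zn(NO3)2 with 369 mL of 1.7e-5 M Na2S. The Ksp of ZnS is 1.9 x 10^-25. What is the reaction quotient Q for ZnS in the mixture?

Total volume = 186 + 369 = 555 mL.
[Zn^2+] = 2.5 x 10^-3 × (186/555) = 8.38 x 10^-4 M
[S^2-] = 1.7 x 10^-5 × (369/555) = 1.13 x 10^-5 M
ZnS(s) <=> Zn^2+(aq) + S^2-(aq), so Q = [Zn^2+][S^2-]
Q = (8.38 × 10^-4)(1.13 × 10^-5) = 9.5 × 10^-9
Q > Ksp, so ZnS will precipitate.

9.5 × 10^-9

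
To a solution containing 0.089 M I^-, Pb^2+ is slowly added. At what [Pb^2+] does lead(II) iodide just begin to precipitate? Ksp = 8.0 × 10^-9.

PbI2(s) ⇌ Pb^2+ + 2 I^-
Ksp = [Pb^2+][I^-]^2
Precipitation begins when Q = Ksp. With [I^-] = 0.089 M:
8.0 × 10^-9 = (0.089)^2 × [Pb^2+]
[Pb^2+] = (8.0 × 10^-9 / 7.92 x 10^-3) = 1.0 × 10^-6 M

[Pb^2+] = 1.0e-6 M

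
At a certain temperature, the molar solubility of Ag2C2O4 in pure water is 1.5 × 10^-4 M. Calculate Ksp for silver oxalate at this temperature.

Ksp = 1.4e-11

Ag2C2O4(s) ⇌ 2 Ag^+ + C2O4^2-
Let s = molar solubility. Then [Ag^+] = 2s and [C2O4^2-] = s.
Ksp = [Ag^+]^2[C2O4^2-]
Ksp = (2s)^2s = 4s^3
With s = 1.5 x 10^-4: Ksp = 1.4 × 10^-11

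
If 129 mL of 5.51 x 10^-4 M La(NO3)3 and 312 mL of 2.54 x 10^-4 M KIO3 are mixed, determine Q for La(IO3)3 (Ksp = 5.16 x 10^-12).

Total volume = 129 + 312 = 441 mL.
[La^3+] = 5.51 x 10^-4 × (129/441) = 1.612 × 10^-4 M
[IO3^-] = 2.54 × 10^-4 × (312/441) = 1.797 × 10^-4 M
La(IO3)3(s) ⇌ La^3+(aq) + 3 IO3^-(aq), so Q = [La^3+][IO3^-]^3
Q = (1.612 × 10^-4)(1.797 × 10^-4)^3 = 9.35 × 10^-16
Q < Ksp, so no precipitate of La(IO3)3 forms.

9.35 × 10^-16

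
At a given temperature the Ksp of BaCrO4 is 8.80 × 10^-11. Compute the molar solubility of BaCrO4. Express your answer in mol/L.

BaCrO4(s) ⇌ Ba^2+ + CrO4^2-
Ksp = [Ba^2+][CrO4^2-]
For each mole of BaCrO4 that dissolves: [Ba^2+] = s, [CrO4^2-] = s.
Ksp = s × s = s^2
s = √(8.80 × 10^-11) = 9.38 × 10^-6 M

9.38 x 10^-6 M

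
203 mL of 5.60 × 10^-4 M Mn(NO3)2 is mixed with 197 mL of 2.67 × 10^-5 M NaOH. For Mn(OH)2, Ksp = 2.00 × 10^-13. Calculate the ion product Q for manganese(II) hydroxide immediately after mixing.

Q = 4.91e-14

Total volume = 203 + 197 = 400 mL.
[Mn^2+] = 5.60 x 10^-4 × (203/400) = 2.842 x 10^-4 M
[OH^-] = 2.67 x 10^-5 × (197/400) = 1.315 × 10^-5 M
Mn(OH)2(s) ⇌ Mn^2+(aq) + 2 OH^-(aq), so Q = [Mn^2+][OH^-]^2
Q = (2.842 x 10^-4)(1.315 × 10^-5)^2 = 4.91 x 10^-14
Q < Ksp, so no precipitate of Mn(OH)2 forms.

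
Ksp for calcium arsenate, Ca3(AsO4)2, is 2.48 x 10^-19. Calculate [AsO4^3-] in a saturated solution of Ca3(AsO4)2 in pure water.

[AsO4^3-] ≈ 1.49e-4 M

Ca3(AsO4)2(s) ⇌ 3 Ca^2+(aq) + 2 AsO4^3-(aq)
Ksp = [Ca^2+]^3[AsO4^3-]^2
With molar solubility s: [Ca^2+] = 3s, [AsO4^3-] = 2s.
Substituting: Ksp = (3s)^3(2s)^2 = 108s^5
s = (2.48 x 10^-19 / 108)^(1/5) = 7.451 × 10^-5 M
[AsO4^3-] = 2s = 1.49 × 10^-4 M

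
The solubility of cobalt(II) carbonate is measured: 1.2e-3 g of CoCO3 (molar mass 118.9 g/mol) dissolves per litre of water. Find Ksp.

Molar solubility s = (1.2 × 10^-3 g/L) / (118.9 g/mol) = 1.01 x 10^-5 M.
CoCO3(s) <=> Co^2+ + CO3^2-
For each mole of CoCO3 that dissolves: [Co^2+] = s, [CO3^2-] = s.
Ksp = [Co^2+][CO3^2-]
Ksp = s^2
With s = 1.01 x 10^-5: Ksp = 1.0 × 10^-10

Ksp ≈ 1.0e-10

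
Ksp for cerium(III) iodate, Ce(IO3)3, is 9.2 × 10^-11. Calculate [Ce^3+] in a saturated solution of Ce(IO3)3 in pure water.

1.4 × 10^-3 M

Ce(IO3)3(s) <=> Ce^3+(aq) + 3 IO3^-(aq)
Ksp = [Ce^3+][IO3^-]^3
Let s = molar solubility. Then [Ce^3+] = s and [IO3^-] = 3s.
So Ksp = s × (3s)^3 = 27s^4
s^4 = 9.2 × 10^-11 / 27, so s = 1.36 × 10^-3 M
[Ce^3+] = s = 1.4 × 10^-3 M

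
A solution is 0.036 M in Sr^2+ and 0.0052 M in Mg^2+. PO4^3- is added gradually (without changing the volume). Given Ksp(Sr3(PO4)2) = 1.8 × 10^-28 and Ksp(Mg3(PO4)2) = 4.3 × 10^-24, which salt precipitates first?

Each salt begins to precipitate when Q = Ksp, i.e. when [PO4^3-] reaches its threshold.
For Sr3(PO4)2: 1.8 × 10^-28 = (0.036)^3 × [PO4^3-]^2  ⇒  [PO4^3-] = 2.0 x 10^-12 M.
For Mg3(PO4)2: 4.3 × 10^-24 = (0.0052)^3 × [PO4^3-]^2  ⇒  [PO4^3-] = 5.5 × 10^-9 M.
The salt with the lower threshold [PO4^3-] precipitates first: Sr3(PO4)2.

Sr3(PO4)2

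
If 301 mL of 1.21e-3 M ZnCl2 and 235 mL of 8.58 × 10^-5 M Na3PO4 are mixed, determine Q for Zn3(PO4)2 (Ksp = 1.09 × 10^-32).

Total volume = 301 + 235 = 536 mL.
[Zn^2+] = 1.21 × 10^-3 × (301/536) = 6.795 × 10^-4 M
[PO4^3-] = 8.58 × 10^-5 × (235/536) = 3.762 × 10^-5 M
Zn3(PO4)2(s) ⇌ 3 Zn^2+(aq) + 2 PO4^3-(aq), so Q = [Zn^2+]^3[PO4^3-]^2
Q = (6.795 × 10^-4)^3(3.762 x 10^-5)^2 = 4.44 × 10^-19
Q > Ksp, so Zn3(PO4)2 will precipitate.

Q = 4.44 × 10^-19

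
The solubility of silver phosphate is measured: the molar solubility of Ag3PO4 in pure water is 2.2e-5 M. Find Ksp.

Ksp = 6.3e-18

Ag3PO4(s) <=> 3 Ag^+ + PO4^3-
Let s = molar solubility. Then [Ag^+] = 3s and [PO4^3-] = s.
Ksp = [Ag^+]^3[PO4^3-]
Ksp = (3s)^3s = 27s^4
With s = 2.2 × 10^-5: Ksp = 6.3 × 10^-18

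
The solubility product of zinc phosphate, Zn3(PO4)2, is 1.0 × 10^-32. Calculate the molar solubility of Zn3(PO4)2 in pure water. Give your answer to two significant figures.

s ≈ 1.6 × 10^-7 M

Zn3(PO4)2(s) ⇌ 3 Zn^2+ + 2 PO4^3-
Ksp = [Zn^2+]^3[PO4^3-]^2
If s mol/L of Zn3(PO4)2 dissolves, [Zn^2+] = 3s and [PO4^3-] = 2s.
Substituting: Ksp = (3s)^3(2s)^2 = 108s^5
s = (1.0 × 10^-32 / 108)^(1/5) = 1.6 × 10^-7 M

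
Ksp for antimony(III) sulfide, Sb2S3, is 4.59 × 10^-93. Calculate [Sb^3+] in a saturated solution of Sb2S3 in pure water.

2.67e-19 M

Sb2S3(s) ⇌ 2 Sb^3+ + 3 S^2-
Ksp = [Sb^3+]^2[S^2-]^3
With molar solubility s: [Sb^3+] = 2s, [S^2-] = 3s.
So Ksp = (2s)^2 × (3s)^3 = 108s^5
s = (4.59 × 10^-93 / 108)^(1/5) = 1.336 × 10^-19 M
[Sb^3+] = 2s = 2.67 × 10^-19 M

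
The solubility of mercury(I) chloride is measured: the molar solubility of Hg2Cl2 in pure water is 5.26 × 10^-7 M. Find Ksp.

Hg2Cl2(s) ⇌ Hg2^2+(aq) + 2 Cl^-(aq)
With molar solubility s: [Hg2^2+] = s, [Cl^-] = 2s.
Ksp = [Hg2^2+][Cl^-]^2
Ksp = s(2s)^2 = 4s^3
Ksp = 4 × (5.26 × 10^-7)^3 = 5.82 x 10^-19

5.82 x 10^-19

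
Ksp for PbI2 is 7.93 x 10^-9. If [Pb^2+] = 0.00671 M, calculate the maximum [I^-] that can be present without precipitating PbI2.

PbI2(s) ⇌ Pb^2+(aq) + 2 I^-(aq)
Ksp = [Pb^2+][I^-]^2
Precipitation begins when Q = Ksp. With [Pb^2+] = 0.00671 M:
7.93 x 10^-9 = (0.00671) × [I^-]^2
[I^-] = (7.93 x 10^-9 / 6.71 × 10^-3)^(1/2) = 1.09 x 10^-3 M

[I^-] = 1.09 × 10^-3 M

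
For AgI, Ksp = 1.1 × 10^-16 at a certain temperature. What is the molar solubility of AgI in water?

AgI(s) ⇌ Ag^+ + I^-
Ksp = [Ag^+][I^-]
If s mol/L of AgI dissolves, [Ag^+] = s and [I^-] = s.
Ksp = s × s = s^2
s = √(1.1 × 10^-16) = 1.0 x 10^-8 M

s ≈ 1.0 x 10^-8 M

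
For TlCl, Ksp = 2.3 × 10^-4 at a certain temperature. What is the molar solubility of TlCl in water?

s = 1.5 × 10^-2 M

TlCl(s) <=> Tl^+ + Cl^-
Ksp = [Tl^+][Cl^-]
If s mol/L of TlCl dissolves, [Tl^+] = s and [Cl^-] = s.
Ksp = s × s = s^2
s = √(2.3 × 10^-4) = 1.5 x 10^-2 M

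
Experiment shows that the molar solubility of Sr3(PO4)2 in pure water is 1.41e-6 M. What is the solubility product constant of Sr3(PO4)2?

Ksp = 6.02 x 10^-28

Sr3(PO4)2(s) <=> 3 Sr^2+ + 2 PO4^3-
For each mole of Sr3(PO4)2 that dissolves: [Sr^2+] = 3s, [PO4^3-] = 2s.
Ksp = [Sr^2+]^3[PO4^3-]^2
So Ksp = (3s)^3 × (2s)^2 = 108s^5
Ksp = 108 × (1.41 × 10^-6)^5 = 6.02 x 10^-28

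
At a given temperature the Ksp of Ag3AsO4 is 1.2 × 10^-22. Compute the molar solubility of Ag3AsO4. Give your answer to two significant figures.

s = 1.5 × 10^-6 M

Ag3AsO4(s) ⇌ 3 Ag^+ + AsO4^3-
Ksp = [Ag^+]^3[AsO4^3-]
If s mol/L of Ag3AsO4 dissolves, [Ag^+] = 3s and [AsO4^3-] = s.
Substituting: Ksp = (3s)^3s = 27s^4
Solving, s = (1.2 × 10^-22/27)^(1/4) = 1.5 x 10^-6 M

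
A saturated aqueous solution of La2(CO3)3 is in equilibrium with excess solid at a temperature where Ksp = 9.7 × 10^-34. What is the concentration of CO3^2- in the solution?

2.9 × 10^-7 M

La2(CO3)3(s) ⇌ 2 La^3+(aq) + 3 CO3^2-(aq)
Ksp = [La^3+]^2[CO3^2-]^3
With molar solubility s: [La^3+] = 2s, [CO3^2-] = 3s.
Ksp = (2s)^2(3s)^3 = 108s^5
s = (9.7 × 10^-34 / 108)^(1/5) = 9.79 × 10^-8 M
[CO3^2-] = 3s = 2.9 x 10^-7 M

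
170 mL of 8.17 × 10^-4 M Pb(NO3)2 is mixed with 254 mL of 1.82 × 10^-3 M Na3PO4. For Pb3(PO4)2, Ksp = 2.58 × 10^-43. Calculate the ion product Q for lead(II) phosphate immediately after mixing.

Total volume = 170 + 254 = 424 mL.
[Pb^2+] = 8.17 × 10^-4 × (170/424) = 3.276 × 10^-4 M
[PO4^3-] = 1.82 × 10^-3 × (254/424) = 1.090 × 10^-3 M
Pb3(PO4)2(s) ⇌ 3 Pb^2+(aq) + 2 PO4^3-(aq), so Q = [Pb^2+]^3[PO4^3-]^2
Q = (3.276 × 10^-4)^3(1.090 × 10^-3)^2 = 4.18 × 10^-17
Q > Ksp, so Pb3(PO4)2 will precipitate.

4.18 × 10^-17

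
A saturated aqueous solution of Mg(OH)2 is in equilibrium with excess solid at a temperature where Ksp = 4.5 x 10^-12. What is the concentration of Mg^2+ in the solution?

Mg(OH)2(s) <=> Mg^2+(aq) + 2 OH^-(aq)
Ksp = [Mg^2+][OH^-]^2
Let s = molar solubility. Then [Mg^2+] = s and [OH^-] = 2s.
Ksp = s(2s)^2 = 4s^3
s^3 = 4.5 x 10^-12 / 4, so s = 1.04 x 10^-4 M
[Mg^2+] = s = 1.0 × 10^-4 M

[Mg^2+] ≈ 1.0e-4 M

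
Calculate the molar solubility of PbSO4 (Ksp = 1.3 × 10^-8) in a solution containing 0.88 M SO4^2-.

s = 1.5e-8 M

PbSO4(s) ⇌ Pb^2+ + SO4^2-
Ksp = [Pb^2+][SO4^2-]
If s mol/L dissolves here, [Pb^2+] = s, [SO4^2-] = 0.88 + s ≈ 0.88 (common-ion effect: SO4^2- is already 0.88 M).
Ksp ≈ s × 0.88
s = 1.5 × 10^-8 M
Check: s = 1.5 x 10^-8 ≪ 0.88, so the approximation is valid.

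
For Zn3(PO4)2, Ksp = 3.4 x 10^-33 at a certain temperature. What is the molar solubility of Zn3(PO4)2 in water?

Zn3(PO4)2(s) ⇌ 3 Zn^2+ + 2 PO4^3-
Ksp = [Zn^2+]^3[PO4^3-]^2
For each mole of Zn3(PO4)2 that dissolves: [Zn^2+] = 3s, [PO4^3-] = 2s.
Ksp = (3s)^3(2s)^2 = 108s^5
Solving, s = (3.4 x 10^-33/108)^(1/5) = 1.3 × 10^-7 M

s ≈ 1.3 × 10^-7 M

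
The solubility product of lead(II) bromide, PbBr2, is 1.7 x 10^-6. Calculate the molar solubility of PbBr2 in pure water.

PbBr2(s) <=> Pb^2+ + 2 Br^-
Ksp = [Pb^2+][Br^-]^2
For each mole of PbBr2 that dissolves: [Pb^2+] = s, [Br^-] = 2s.
Ksp = s(2s)^2 = 4s^3
s^3 = 1.7 x 10^-6 / 4, so s = 7.5 × 10^-3 M

s ≈ 7.5 x 10^-3 M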